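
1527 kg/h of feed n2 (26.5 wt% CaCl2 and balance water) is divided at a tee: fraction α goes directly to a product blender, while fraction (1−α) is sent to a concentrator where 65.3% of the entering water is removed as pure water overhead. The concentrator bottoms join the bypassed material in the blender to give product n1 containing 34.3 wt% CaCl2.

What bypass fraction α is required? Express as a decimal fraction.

All 1527×0.265 = 404.66 kg/h of CaCl2 reaches n1, so n1 = 404.66/0.343 = 1179.8 kg/h and vapour = 347.25 kg/h.
The evaporator receives (1−α)·1527 of feed at 0.735 water and removes 0.653 of that water:
0.653×0.735×(1−α)×1527 = 347.25
(1−α) = 347.25/732.89 = 0.4738;  α = 0.5262.

0.526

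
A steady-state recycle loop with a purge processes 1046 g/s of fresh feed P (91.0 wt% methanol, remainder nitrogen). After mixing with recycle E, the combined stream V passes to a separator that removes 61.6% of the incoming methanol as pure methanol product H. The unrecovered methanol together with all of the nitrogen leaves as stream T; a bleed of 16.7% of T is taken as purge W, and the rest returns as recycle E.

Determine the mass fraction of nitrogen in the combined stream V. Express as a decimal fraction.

nitrogen enters only via P and leaves only via the purge: 1046×0.090 = 0.167×(nitrogen in T), and the separator passes all nitrogen, so nitrogen in V = nitrogen in T = 563.71 g/s.
methanol in V: m_A = 1046×0.910 + (1−0.167)·(1−0.616)·m_A, so m_A = 951.86/0.6801 = 1399.5 g/s.
V = 1399.5 + 563.71 = 1963.2 g/s.
nitrogen fraction in V = 563.71/1963.2 = 0.2871.

0.2871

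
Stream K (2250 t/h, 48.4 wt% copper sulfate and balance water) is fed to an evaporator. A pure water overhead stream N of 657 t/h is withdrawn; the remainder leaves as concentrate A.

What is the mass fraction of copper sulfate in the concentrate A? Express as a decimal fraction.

copper sulfate is not removed: 2250×0.484 = 1089 t/h of copper sulfate enters A.
Concentrate = 2250 − 657 = 1593 t/h.
Mass fraction = 1089/1593 = 0.684.

0.684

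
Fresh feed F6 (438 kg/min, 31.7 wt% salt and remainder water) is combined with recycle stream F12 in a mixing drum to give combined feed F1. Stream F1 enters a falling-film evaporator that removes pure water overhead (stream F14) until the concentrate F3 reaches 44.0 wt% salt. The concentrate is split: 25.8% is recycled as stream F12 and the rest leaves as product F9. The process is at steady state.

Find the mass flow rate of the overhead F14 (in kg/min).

122.4 kg/min

Overall salt balance (none leaves overhead): salt in fresh feed = salt in product, i.e. 438×0.317 = (1−0.258)·F3·0.440.
F3 = 138.85/(0.440×0.742) = 425.28 kg/min.
Recycle F12 = 0.258×425.28 = 109.72 kg/min.
Combined feed F1 = 438 + 109.72 = 547.72 kg/min.
Overhead F14 = F1 − F3 = 547.72 − 425.28 = 122.44 kg/min.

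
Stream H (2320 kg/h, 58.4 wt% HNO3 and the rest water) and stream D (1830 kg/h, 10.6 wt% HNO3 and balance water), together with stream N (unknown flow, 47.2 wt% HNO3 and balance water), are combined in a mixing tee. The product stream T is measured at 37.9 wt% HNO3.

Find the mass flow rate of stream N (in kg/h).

258 kg/h

Let N be the unknown flow. Total out = 4150 + N.
HNO3 balance: 1548.9 + 0.472·N = 0.379·(4150 + N)
(0.472 − 0.379)·N = 0.379×4150 − 1548.9 = 23.99
N = 23.99 / 0.093 = 257.96 kg/h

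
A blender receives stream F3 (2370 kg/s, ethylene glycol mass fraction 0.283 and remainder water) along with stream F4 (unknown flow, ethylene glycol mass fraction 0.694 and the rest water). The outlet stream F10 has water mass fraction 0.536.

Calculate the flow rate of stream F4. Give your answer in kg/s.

Let F4 be the unknown flow. Total out = 2370 + F4.
water balance: 1699.3 + 0.306·F4 = 0.536·(2370 + F4)
(0.306 − 0.536)·F4 = 0.536×2370 − 1699.3 = -428.97
F4 = -428.97 / -0.230 = 1865.1 kg/s

1865 kg/s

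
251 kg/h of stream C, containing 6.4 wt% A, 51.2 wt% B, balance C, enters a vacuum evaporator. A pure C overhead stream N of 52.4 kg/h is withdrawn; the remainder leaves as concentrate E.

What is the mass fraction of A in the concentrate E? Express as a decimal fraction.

A is not removed: 251×0.064 = 16.064 kg/h of A enters E.
Concentrate = 251 − 52.4 = 198.6 kg/h.
Mass fraction = 16.064/198.6 = 0.081.

0.081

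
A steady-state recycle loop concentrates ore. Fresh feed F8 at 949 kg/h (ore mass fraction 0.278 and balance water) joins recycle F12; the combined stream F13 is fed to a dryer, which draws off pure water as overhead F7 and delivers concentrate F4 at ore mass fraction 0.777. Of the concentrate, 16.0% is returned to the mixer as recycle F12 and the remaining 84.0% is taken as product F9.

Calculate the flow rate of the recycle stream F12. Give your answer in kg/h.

Overall ore balance (none leaves overhead): ore in fresh feed = ore in product, i.e. 949×0.278 = (1−0.160)·F4·0.777.
F4 = 263.82/(0.777×0.840) = 404.21 kg/h.
Recycle F12 = 0.160×404.21 = 64.674 kg/h.

64.67 kg/h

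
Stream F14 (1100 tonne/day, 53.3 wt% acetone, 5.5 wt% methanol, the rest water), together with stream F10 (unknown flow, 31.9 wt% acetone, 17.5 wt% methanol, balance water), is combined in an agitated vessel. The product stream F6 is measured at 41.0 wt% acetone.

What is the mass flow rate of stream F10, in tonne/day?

1487 tonne/day

Let F10 be the unknown flow. Total out = 1100 + F10.
acetone balance: 586.3 + 0.319·F10 = 0.410·(1100 + F10)
(0.319 − 0.410)·F10 = 0.410×1100 − 586.3 = -135.3
F10 = -135.3 / -0.091 = 1486.8 tonne/day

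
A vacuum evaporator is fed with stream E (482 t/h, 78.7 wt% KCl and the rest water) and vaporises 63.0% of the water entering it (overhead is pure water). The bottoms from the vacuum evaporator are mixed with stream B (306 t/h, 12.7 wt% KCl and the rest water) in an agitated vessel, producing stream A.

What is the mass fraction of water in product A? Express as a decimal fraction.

0.422

Vapour removed = 0.630×0.213×482 = 64.68 t/h; concentrate = 417.32 t/h.
water reaching the mixer = 37.986 (from concentrate) + 306×0.873 = 305.12 t/h.
Product flow = 417.32 + 306 = 723.32 t/h; water fraction = 0.422.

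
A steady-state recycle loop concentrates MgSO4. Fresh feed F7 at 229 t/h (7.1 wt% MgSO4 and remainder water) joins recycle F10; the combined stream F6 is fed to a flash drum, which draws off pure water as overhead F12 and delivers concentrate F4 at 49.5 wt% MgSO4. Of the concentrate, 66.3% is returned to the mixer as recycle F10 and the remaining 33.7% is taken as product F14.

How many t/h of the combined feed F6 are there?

Overall MgSO4 balance (none leaves overhead): MgSO4 in fresh feed = MgSO4 in product, i.e. 229×0.071 = (1−0.663)·F4·0.495.
F4 = 16.259/(0.495×0.337) = 97.467 t/h.
Recycle F10 = 0.663×97.467 = 64.621 t/h.
Combined feed F6 = 229 + 64.621 = 293.62 t/h.

293.6 t/h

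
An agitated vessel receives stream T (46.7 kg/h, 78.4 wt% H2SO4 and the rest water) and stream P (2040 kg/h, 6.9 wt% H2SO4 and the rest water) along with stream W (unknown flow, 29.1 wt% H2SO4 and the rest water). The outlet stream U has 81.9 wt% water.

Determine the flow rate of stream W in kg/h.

1821 kg/h

Let W be the unknown flow. Total out = 2086.7 + W.
water balance: 1909.3 + 0.709·W = 0.819·(2086.7 + W)
(0.709 − 0.819)·W = 0.819×2086.7 − 1909.3 = -200.32
W = -200.32 / -0.110 = 1821.1 kg/h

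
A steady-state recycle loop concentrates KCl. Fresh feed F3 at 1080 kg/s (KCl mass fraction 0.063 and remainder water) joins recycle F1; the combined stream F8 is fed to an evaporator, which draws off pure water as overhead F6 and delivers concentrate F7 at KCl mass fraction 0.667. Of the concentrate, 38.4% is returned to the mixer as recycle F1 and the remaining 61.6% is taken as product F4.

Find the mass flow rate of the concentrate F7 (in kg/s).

165.6 kg/s

Overall KCl balance (none leaves overhead): KCl in fresh feed = KCl in product, i.e. 1080×0.063 = (1−0.384)·F7·0.667.
F7 = 68.04/(0.667×0.616) = 165.6 kg/s.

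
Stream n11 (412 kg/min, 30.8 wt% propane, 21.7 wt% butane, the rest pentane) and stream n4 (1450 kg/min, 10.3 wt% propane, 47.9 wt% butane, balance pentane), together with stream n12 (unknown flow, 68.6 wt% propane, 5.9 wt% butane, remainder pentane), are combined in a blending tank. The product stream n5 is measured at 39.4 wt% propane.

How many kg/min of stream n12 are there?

1566 kg/min

Let n12 be the unknown flow. Total out = 1862 + n12.
propane balance: 276.25 + 0.686·n12 = 0.394·(1862 + n12)
(0.686 − 0.394)·n12 = 0.394×1862 − 276.25 = 457.38
n12 = 457.38 / 0.292 = 1566.4 kg/min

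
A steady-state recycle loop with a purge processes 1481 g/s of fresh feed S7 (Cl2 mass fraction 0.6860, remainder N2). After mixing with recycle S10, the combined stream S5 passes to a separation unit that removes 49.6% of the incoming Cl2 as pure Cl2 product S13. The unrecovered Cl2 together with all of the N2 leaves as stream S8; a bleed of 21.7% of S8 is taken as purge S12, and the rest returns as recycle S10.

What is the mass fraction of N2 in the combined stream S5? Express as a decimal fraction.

0.5608

N2 enters only via S7 and leaves only via the purge: 1481×0.314 = 0.217×(N2 in S8), and the separation unit passes all N2, so N2 in S5 = N2 in S8 = 2143 g/s.
Cl2 in S5: m_A = 1481×0.686 + (1−0.217)·(1−0.496)·m_A, so m_A = 1016/0.6054 = 1678.3 g/s.
S5 = 1678.3 + 2143 = 3821.3 g/s.
N2 fraction in S5 = 2143/3821.3 = 0.5608.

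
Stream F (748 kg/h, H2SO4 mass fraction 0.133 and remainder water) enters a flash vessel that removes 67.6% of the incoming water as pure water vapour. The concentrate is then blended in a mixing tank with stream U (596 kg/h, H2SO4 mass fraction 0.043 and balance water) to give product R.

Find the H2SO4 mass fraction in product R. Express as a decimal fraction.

Vapour removed = 0.676×0.867×748 = 438.4 kg/h; concentrate = 309.6 kg/h.
H2SO4 reaching the mixer = 99.484 (from concentrate) + 596×0.043 = 125.11 kg/h.
Product flow = 309.6 + 596 = 905.6 kg/h; H2SO4 fraction = 0.138.

0.138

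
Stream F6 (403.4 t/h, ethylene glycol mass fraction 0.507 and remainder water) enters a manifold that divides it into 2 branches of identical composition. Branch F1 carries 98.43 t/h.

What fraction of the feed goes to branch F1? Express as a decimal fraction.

Fraction to F1 = 98.43/403.4 = 0.2440.

0.244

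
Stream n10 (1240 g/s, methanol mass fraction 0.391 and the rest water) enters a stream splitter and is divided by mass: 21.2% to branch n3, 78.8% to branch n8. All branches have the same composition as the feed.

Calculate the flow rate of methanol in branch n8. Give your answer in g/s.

382.1 g/s

Branch n8 total = 0.788×1240 = 977.12 g/s.
methanol in n8 = 0.391×977.12 = 382.05 g/s.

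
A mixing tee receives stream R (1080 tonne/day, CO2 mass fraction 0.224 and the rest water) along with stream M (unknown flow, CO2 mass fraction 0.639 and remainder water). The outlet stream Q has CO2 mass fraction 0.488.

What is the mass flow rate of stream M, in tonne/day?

Let M be the unknown flow. Total out = 1080 + M.
CO2 balance: 241.92 + 0.639·M = 0.488·(1080 + M)
(0.639 − 0.488)·M = 0.488×1080 − 241.92 = 285.12
M = 285.12 / 0.151 = 1888.2 tonne/day

1888 tonne/day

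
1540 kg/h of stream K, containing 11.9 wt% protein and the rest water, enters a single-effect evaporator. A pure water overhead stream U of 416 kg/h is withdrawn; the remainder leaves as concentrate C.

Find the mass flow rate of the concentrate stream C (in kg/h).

1124 kg/h

Concentrate = 1540 − 416 = 1124 kg/h.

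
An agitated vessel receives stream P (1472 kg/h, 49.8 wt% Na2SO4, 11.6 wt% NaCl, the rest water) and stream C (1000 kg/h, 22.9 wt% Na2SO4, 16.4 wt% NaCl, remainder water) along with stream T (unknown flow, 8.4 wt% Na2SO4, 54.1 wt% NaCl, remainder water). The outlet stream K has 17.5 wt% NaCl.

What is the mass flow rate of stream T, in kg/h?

Let T be the unknown flow. Total out = 2472 + T.
NaCl balance: 334.75 + 0.541·T = 0.175·(2472 + T)
(0.541 − 0.175)·T = 0.175×2472 − 334.75 = 97.848
T = 97.848 / 0.366 = 267.34 kg/h

267.3 kg/h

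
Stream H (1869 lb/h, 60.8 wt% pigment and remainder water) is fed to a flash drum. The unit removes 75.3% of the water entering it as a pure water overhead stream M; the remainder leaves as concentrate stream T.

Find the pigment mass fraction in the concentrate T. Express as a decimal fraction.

0.863

pigment is not removed: 1869×0.608 = 1136.4 lb/h of pigment enters T.
water entering = 1869×0.392 = 732.65 lb/h; overhead removed = 0.753×732.65 = 551.68 lb/h.
Concentrate = 1869 − 551.68 = 1317.3 lb/h.
Mass fraction = 1136.4/1317.3 = 0.863.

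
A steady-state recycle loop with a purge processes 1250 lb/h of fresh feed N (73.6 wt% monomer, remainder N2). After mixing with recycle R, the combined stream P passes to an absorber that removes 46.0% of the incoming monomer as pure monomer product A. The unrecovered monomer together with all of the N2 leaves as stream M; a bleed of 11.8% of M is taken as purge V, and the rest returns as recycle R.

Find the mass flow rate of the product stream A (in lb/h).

monomer in P: m_A = 1250×0.736 + (1−0.118)·(1−0.460)·m_A, so m_A = 920/0.5237 = 1756.7 lb/h.
Product A = 0.460×1756.7 = 808.07 lb/h.

808.1 lb/h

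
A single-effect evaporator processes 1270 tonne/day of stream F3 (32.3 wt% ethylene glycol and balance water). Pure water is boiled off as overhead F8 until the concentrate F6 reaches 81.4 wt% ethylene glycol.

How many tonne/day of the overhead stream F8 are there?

ethylene glycol is conserved: 1270×0.323 = 410.21 tonne/day all reports to the concentrate.
Concentrate = 410.21/(target fraction) = 503.94 tonne/day.
Overhead = 1270 − 503.94 = 766.06 tonne/day.

766.1 tonne/day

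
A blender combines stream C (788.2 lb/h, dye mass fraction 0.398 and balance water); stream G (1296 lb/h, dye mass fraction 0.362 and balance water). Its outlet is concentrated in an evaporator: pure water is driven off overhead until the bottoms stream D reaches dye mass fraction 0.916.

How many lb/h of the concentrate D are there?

854.6 lb/h

dye entering = 788.2×0.398 + 1296×0.362 = 782.86 lb/h.
All dye reports to D, so D = 782.86/0.916 = 854.65 lb/h.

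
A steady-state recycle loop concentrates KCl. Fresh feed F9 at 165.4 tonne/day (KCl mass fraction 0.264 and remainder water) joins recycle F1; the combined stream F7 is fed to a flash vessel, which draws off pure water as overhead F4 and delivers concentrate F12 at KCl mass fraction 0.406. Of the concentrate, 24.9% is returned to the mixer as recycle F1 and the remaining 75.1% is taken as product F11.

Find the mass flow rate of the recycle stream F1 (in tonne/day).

35.66 tonne/day

Overall KCl balance (none leaves overhead): KCl in fresh feed = KCl in product, i.e. 165.4×0.264 = (1−0.249)·F12·0.406.
F12 = 43.666/(0.406×0.751) = 143.21 tonne/day.
Recycle F1 = 0.249×143.21 = 35.659 tonne/day.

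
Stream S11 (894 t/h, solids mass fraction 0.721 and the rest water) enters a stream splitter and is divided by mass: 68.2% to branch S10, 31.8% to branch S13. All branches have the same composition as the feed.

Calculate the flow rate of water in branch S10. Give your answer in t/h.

Branch S10 total = 0.682×894 = 609.71 t/h.
water in S10 = 0.279×609.71 = 170.11 t/h.

170.1 t/h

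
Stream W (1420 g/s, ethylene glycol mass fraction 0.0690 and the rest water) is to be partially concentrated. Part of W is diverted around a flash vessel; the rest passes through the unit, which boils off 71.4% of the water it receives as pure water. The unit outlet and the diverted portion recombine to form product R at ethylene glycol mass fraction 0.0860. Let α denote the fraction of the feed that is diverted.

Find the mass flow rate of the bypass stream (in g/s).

All 1420×0.069 = 97.98 g/s of ethylene glycol reaches R, so R = 97.98/0.086 = 1139.3 g/s and vapour = 280.7 g/s.
The evaporator receives (1−α)·1420 of feed at 0.931 water and removes 0.714 of that water:
0.714×0.931×(1−α)×1420 = 280.7
(1−α) = 280.7/943.92 = 0.2974;  α = 0.7026.
Bypass flow = 0.7026×1420 = 997.73 g/s.

997.7 g/s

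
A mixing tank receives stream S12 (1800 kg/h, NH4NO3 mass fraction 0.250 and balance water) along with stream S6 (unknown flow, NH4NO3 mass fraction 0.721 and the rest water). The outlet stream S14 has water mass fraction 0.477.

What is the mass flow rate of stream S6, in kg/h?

Let S6 be the unknown flow. Total out = 1800 + S6.
water balance: 1350 + 0.279·S6 = 0.477·(1800 + S6)
(0.279 − 0.477)·S6 = 0.477×1800 − 1350 = -491.4
S6 = -491.4 / -0.198 = 2481.8 kg/h

2482 kg/h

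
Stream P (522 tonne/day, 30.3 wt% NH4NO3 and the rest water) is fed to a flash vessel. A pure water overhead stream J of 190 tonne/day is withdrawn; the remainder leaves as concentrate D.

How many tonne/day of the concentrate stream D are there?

Concentrate = 522 − 190 = 332 tonne/day.

332 tonne/day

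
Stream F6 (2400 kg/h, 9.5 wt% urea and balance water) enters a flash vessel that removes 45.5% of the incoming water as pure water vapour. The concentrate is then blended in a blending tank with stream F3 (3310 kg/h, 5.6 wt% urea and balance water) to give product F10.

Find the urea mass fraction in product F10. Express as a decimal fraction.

Vapour removed = 0.455×0.905×2400 = 988.26 kg/h; concentrate = 1411.7 kg/h.
urea reaching the mixer = 228 (from concentrate) + 3310×0.056 = 413.36 kg/h.
Product flow = 1411.7 + 3310 = 4721.7 kg/h; urea fraction = 0.088.

0.088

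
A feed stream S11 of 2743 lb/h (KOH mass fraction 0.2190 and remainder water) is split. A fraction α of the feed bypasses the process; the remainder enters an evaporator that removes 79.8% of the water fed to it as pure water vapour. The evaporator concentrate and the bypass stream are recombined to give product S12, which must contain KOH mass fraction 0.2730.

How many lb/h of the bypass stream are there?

1872 lb/h

All 2743×0.219 = 600.72 lb/h of KOH reaches S12, so S12 = 600.72/0.273 = 2200.4 lb/h and vapour = 542.57 lb/h.
The evaporator receives (1−α)·2743 of feed at 0.781 water and removes 0.798 of that water:
0.798×0.781×(1−α)×2743 = 542.57
(1−α) = 542.57/1709.5 = 0.3174;  α = 0.6826.
Bypass flow = 0.6826×2743 = 1872.4 lb/h.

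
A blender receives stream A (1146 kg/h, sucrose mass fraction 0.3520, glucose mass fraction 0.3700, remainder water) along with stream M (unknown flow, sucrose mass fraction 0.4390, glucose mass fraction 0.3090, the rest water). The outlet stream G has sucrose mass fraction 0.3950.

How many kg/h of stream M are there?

Let M be the unknown flow. Total out = 1146 + M.
sucrose balance: 403.39 + 0.439·M = 0.395·(1146 + M)
(0.439 − 0.395)·M = 0.395×1146 − 403.39 = 49.278
M = 49.278 / 0.044 = 1120 kg/h

1120 kg/h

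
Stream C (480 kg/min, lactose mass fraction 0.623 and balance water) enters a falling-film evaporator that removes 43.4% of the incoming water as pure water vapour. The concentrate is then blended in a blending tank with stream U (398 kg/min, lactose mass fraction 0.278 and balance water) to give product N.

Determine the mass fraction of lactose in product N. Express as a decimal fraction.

0.512

Vapour removed = 0.434×0.377×480 = 78.537 kg/min; concentrate = 401.46 kg/min.
lactose reaching the mixer = 299.04 (from concentrate) + 398×0.278 = 409.68 kg/min.
Product flow = 401.46 + 398 = 799.46 kg/min; lactose fraction = 0.512.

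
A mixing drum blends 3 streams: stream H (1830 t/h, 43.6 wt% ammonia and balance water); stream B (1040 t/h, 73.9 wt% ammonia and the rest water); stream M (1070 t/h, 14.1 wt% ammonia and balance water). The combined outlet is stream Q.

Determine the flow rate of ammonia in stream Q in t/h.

ammonia out = ammonia in = 1830×0.436 + 1040×0.739 + 1070×0.141 = 1717.3 t/h.

1717 t/h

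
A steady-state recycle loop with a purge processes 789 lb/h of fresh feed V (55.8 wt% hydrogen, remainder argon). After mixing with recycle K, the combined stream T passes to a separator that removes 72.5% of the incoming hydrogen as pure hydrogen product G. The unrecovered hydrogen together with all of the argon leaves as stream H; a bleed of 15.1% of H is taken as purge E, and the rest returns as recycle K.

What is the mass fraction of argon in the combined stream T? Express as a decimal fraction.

argon enters only via V and leaves only via the purge: 789×0.442 = 0.151×(argon in H), and the separator passes all argon, so argon in T = argon in H = 2309.5 lb/h.
hydrogen in T: m_A = 789×0.558 + (1−0.151)·(1−0.725)·m_A, so m_A = 440.26/0.7665 = 574.36 lb/h.
T = 574.36 + 2309.5 = 2883.9 lb/h.
argon fraction in T = 2309.5/2883.9 = 0.801.

0.801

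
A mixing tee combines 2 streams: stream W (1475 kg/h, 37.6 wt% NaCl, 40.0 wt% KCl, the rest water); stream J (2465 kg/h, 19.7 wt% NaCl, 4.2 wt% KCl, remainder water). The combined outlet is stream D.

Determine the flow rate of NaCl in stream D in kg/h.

NaCl out = NaCl in = 1475×0.376 + 2465×0.197 = 1040.2 kg/h.

1040 kg/h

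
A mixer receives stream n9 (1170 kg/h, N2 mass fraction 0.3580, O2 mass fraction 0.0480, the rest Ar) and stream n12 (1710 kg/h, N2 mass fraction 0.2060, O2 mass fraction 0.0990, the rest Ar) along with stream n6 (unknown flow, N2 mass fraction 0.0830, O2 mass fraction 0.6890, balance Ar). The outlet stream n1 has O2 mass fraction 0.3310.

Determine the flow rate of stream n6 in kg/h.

Let n6 be the unknown flow. Total out = 2880 + n6.
O2 balance: 225.45 + 0.689·n6 = 0.331·(2880 + n6)
(0.689 − 0.331)·n6 = 0.331×2880 − 225.45 = 727.83
n6 = 727.83 / 0.358 = 2033 kg/h

2033 kg/h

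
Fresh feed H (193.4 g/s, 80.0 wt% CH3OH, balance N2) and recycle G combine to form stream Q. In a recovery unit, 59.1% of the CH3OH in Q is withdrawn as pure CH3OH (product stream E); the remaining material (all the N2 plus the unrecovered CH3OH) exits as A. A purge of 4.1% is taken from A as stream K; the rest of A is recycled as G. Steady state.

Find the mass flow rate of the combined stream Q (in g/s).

1198 g/s

N2 enters only via H and leaves only via the purge: 193.4×0.200 = 0.041×(N2 in A), and the recovery unit passes all N2, so N2 in Q = N2 in A = 943.41 g/s.
CH3OH in Q: m_A = 193.4×0.800 + (1−0.041)·(1−0.591)·m_A, so m_A = 154.72/0.6078 = 254.57 g/s.
Q = 254.57 + 943.41 = 1198 g/s.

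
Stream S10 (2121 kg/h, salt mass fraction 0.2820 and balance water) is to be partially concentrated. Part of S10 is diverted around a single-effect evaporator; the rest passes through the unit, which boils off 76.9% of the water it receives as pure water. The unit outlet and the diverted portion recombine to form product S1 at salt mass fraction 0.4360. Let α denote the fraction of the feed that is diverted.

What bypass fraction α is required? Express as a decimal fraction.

All 2121×0.282 = 598.12 kg/h of salt reaches S1, so S1 = 598.12/0.436 = 1371.8 kg/h and vapour = 749.16 kg/h.
The evaporator receives (1−α)·2121 of feed at 0.718 water and removes 0.769 of that water:
0.769×0.718×(1−α)×2121 = 749.16
(1−α) = 749.16/1171.1 = 0.6397;  α = 0.3603.

0.360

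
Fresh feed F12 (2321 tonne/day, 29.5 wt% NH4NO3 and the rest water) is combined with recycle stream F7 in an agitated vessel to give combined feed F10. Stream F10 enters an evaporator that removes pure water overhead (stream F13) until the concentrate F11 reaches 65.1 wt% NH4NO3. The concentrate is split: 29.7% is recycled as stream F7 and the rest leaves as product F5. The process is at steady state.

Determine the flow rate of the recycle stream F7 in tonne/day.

444.3 tonne/day

Overall NH4NO3 balance (none leaves overhead): NH4NO3 in fresh feed = NH4NO3 in product, i.e. 2321×0.295 = (1−0.297)·F11·0.651.
F11 = 684.69/(0.651×0.703) = 1496.1 tonne/day.
Recycle F7 = 0.297×1496.1 = 444.34 tonne/day.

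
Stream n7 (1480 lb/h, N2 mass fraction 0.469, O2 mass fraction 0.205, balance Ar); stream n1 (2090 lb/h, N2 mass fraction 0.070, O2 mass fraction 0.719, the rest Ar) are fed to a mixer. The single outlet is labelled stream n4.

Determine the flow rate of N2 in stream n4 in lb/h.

840.4 lb/h

N2 out = N2 in = 1480×0.469 + 2090×0.070 = 840.42 lb/h.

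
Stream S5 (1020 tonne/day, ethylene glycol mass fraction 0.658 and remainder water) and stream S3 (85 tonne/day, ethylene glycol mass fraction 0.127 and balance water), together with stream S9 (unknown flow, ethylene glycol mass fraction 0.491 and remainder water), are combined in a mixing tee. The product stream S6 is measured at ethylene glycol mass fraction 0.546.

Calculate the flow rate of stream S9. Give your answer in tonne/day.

1430 tonne/day

Let S9 be the unknown flow. Total out = 1105 + S9.
ethylene glycol balance: 681.96 + 0.491·S9 = 0.546·(1105 + S9)
(0.491 − 0.546)·S9 = 0.546×1105 − 681.96 = -78.625
S9 = -78.625 / -0.055 = 1429.5 tonne/day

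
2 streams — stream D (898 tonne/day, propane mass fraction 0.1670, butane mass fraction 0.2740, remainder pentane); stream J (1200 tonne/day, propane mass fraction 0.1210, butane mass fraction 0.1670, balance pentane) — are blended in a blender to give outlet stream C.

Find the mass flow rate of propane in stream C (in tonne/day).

295.2 tonne/day

propane out = propane in = 898×0.167 + 1200×0.121 = 295.17 tonne/day.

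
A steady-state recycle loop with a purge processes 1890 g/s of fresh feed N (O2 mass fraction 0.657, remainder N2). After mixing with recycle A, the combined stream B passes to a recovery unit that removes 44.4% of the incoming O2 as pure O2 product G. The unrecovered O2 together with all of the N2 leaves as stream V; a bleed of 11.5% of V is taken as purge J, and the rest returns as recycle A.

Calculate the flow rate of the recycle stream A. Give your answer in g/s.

N2 enters only via N and leaves only via the purge: 1890×0.343 = 0.115×(N2 in V), and the recovery unit passes all N2, so N2 in B = N2 in V = 5637.1 g/s.
O2 in B: m_A = 1890×0.657 + (1−0.115)·(1−0.444)·m_A, so m_A = 1241.7/0.5079 = 2444.6 g/s.
V = (1−0.444)×2444.6 + 5637.1 = 6996.3 g/s.
Recycle A = (1−0.115)×6996.3 = 6191.8 g/s.

6192 g/s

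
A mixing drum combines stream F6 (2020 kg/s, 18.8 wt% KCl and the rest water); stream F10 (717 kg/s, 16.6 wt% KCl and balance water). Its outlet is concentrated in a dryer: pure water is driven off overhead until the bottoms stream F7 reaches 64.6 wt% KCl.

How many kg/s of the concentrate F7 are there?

772.1 kg/s

KCl entering = 2020×0.188 + 717×0.166 = 498.78 kg/s.
All KCl reports to F7, so F7 = 498.78/0.646 = 772.11 kg/s.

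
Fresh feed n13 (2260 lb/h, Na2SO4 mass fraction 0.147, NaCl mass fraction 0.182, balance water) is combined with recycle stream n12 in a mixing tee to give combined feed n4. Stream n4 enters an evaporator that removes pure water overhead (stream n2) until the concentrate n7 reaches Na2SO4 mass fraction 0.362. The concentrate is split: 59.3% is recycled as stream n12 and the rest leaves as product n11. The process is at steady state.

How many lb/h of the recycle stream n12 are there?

1337 lb/h

Overall Na2SO4 balance (none leaves overhead): Na2SO4 in fresh feed = Na2SO4 in product, i.e. 2260×0.147 = (1−0.593)·n7·0.362.
n7 = 332.22/(0.362×0.407) = 2254.9 lb/h.
Recycle n12 = 0.593×2254.9 = 1337.1 lb/h.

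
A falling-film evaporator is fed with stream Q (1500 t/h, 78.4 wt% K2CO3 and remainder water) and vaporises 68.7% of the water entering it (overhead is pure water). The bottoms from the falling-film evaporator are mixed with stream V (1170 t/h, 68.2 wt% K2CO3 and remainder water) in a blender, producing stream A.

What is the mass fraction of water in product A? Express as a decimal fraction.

Vapour removed = 0.687×0.216×1500 = 222.59 t/h; concentrate = 1277.4 t/h.
water reaching the mixer = 101.41 (from concentrate) + 1170×0.318 = 473.47 t/h.
Product flow = 1277.4 + 1170 = 2447.4 t/h; water fraction = 0.193.

0.193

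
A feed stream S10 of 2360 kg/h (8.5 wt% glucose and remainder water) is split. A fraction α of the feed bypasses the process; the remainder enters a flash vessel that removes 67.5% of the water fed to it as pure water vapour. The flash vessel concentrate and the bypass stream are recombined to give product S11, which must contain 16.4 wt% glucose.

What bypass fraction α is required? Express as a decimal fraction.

0.220

All 2360×0.085 = 200.6 kg/h of glucose reaches S11, so S11 = 200.6/0.164 = 1223.2 kg/h and vapour = 1136.8 kg/h.
The evaporator receives (1−α)·2360 of feed at 0.915 water and removes 0.675 of that water:
0.675×0.915×(1−α)×2360 = 1136.8
(1−α) = 1136.8/1457.6 = 0.7799;  α = 0.2201.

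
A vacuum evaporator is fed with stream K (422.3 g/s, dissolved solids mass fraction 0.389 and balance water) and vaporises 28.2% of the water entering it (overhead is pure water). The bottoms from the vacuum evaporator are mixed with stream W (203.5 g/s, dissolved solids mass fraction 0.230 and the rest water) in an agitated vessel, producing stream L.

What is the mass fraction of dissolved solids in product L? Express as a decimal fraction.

0.382

Vapour removed = 0.282×0.611×422.3 = 72.763 g/s; concentrate = 349.54 g/s.
dissolved solids reaching the mixer = 164.27 (from concentrate) + 203.5×0.230 = 211.08 g/s.
Product flow = 349.54 + 203.5 = 553.04 g/s; dissolved solids fraction = 0.382.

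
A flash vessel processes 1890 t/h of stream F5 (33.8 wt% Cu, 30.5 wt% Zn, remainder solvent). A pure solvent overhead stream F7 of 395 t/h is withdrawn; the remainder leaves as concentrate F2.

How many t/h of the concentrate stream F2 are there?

1495 t/h

Concentrate = 1890 − 395 = 1495 t/h.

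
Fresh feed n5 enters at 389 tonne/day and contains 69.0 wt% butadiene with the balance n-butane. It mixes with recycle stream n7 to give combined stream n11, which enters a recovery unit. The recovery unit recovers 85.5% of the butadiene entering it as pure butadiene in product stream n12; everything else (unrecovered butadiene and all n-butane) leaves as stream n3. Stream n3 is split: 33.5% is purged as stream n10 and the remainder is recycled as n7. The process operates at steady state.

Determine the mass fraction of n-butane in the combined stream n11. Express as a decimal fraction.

0.548

n-butane enters only via n5 and leaves only via the purge: 389×0.310 = 0.335×(n-butane in n3), and the recovery unit passes all n-butane, so n-butane in n11 = n-butane in n3 = 359.97 tonne/day.
butadiene in n11: m_A = 389×0.690 + (1−0.335)·(1−0.855)·m_A, so m_A = 268.41/0.9036 = 297.05 tonne/day.
n11 = 297.05 + 359.97 = 657.02 tonne/day.
n-butane fraction in n11 = 359.97/657.02 = 0.548.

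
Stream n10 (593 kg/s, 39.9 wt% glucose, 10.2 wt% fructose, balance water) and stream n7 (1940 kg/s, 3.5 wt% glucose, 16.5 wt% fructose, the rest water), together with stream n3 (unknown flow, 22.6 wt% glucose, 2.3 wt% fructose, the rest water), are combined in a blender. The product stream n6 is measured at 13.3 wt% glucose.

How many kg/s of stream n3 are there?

Let n3 be the unknown flow. Total out = 2533 + n3.
glucose balance: 304.51 + 0.226·n3 = 0.133·(2533 + n3)
(0.226 − 0.133)·n3 = 0.133×2533 − 304.51 = 32.382
n3 = 32.382 / 0.093 = 348.19 kg/s

348.2 kg/s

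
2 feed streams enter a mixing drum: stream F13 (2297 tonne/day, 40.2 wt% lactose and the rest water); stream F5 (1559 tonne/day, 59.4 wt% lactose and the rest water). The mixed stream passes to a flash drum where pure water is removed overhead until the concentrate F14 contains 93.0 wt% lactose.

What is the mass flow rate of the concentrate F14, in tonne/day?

lactose entering = 2297×0.402 + 1559×0.594 = 1849.4 tonne/day.
All lactose reports to F14, so F14 = 1849.4/0.930 = 1988.6 tonne/day.

1989 tonne/day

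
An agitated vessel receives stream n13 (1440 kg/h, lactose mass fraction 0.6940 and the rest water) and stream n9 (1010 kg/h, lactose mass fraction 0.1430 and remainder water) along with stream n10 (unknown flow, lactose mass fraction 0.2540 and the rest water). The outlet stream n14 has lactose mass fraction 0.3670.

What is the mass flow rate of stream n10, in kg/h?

Let n10 be the unknown flow. Total out = 2450 + n10.
lactose balance: 1143.8 + 0.254·n10 = 0.367·(2450 + n10)
(0.254 − 0.367)·n10 = 0.367×2450 − 1143.8 = -244.64
n10 = -244.64 / -0.113 = 2165 kg/h

2165 kg/h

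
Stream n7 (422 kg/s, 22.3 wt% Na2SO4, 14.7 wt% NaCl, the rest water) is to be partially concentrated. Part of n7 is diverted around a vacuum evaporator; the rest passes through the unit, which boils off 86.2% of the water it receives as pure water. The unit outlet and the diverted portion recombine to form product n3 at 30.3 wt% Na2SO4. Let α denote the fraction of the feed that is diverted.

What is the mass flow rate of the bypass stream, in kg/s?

All 422×0.223 = 94.106 kg/s of Na2SO4 reaches n3, so n3 = 94.106/0.303 = 310.58 kg/s and vapour = 111.42 kg/s.
The evaporator receives (1−α)·422 of feed at 0.630 water and removes 0.862 of that water:
0.862×0.630×(1−α)×422 = 111.42
(1−α) = 111.42/229.17 = 0.4862;  α = 0.5138.
Bypass flow = 0.5138×422 = 216.83 kg/s.

216.8 kg/s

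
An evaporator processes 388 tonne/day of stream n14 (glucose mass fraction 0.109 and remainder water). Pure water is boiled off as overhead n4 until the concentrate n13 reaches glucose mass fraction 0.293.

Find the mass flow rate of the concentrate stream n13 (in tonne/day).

144.3 tonne/day

glucose is conserved: 388×0.109 = 42.292 tonne/day all reports to the concentrate.
Concentrate = 42.292/(target fraction) = 144.34 tonne/day.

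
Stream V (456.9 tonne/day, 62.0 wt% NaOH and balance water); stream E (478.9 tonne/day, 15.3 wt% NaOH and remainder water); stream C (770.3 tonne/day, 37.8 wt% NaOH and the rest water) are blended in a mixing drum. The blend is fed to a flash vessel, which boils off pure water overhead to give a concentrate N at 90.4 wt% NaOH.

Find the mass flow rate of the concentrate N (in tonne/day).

NaOH entering = 456.9×0.620 + 478.9×0.153 + 770.3×0.378 = 647.72 tonne/day.
All NaOH reports to N, so N = 647.72/0.904 = 716.51 tonne/day.

716.5 tonne/day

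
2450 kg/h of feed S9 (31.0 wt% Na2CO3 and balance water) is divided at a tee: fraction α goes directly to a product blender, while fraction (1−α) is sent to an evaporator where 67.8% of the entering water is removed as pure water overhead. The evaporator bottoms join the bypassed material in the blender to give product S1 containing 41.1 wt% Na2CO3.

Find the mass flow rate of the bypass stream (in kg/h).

All 2450×0.310 = 759.5 kg/h of Na2CO3 reaches S1, so S1 = 759.5/0.411 = 1847.9 kg/h and vapour = 602.07 kg/h.
The evaporator receives (1−α)·2450 of feed at 0.690 water and removes 0.678 of that water:
0.678×0.690×(1−α)×2450 = 602.07
(1−α) = 602.07/1146.2 = 0.5253;  α = 0.4747.
Bypass flow = 0.4747×2450 = 1163 kg/h.

1163 kg/h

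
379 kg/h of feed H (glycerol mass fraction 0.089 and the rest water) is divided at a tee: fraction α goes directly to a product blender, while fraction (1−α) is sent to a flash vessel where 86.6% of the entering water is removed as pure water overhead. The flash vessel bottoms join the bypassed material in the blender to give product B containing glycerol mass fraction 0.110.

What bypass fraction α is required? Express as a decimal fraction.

0.758

All 379×0.089 = 33.731 kg/h of glycerol reaches B, so B = 33.731/0.110 = 306.65 kg/h and vapour = 72.355 kg/h.
The evaporator receives (1−α)·379 of feed at 0.911 water and removes 0.866 of that water:
0.866×0.911×(1−α)×379 = 72.355
(1−α) = 72.355/299 = 0.2420;  α = 0.7580.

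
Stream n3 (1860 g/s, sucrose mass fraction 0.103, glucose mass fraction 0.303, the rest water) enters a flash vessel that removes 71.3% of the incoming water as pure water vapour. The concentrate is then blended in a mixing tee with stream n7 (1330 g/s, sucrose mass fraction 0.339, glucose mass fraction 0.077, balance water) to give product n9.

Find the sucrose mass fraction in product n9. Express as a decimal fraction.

0.267

Vapour removed = 0.713×0.594×1860 = 787.75 g/s; concentrate = 1072.2 g/s.
sucrose reaching the mixer = 191.58 (from concentrate) + 1330×0.339 = 642.45 g/s.
Product flow = 1072.2 + 1330 = 2402.2 g/s; sucrose fraction = 0.267.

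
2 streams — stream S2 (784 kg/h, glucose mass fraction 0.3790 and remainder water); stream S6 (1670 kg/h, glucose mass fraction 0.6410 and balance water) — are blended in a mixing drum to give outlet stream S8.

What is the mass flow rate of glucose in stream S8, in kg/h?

glucose out = glucose in = 784×0.379 + 1670×0.641 = 1367.6 kg/h.

1368 kg/h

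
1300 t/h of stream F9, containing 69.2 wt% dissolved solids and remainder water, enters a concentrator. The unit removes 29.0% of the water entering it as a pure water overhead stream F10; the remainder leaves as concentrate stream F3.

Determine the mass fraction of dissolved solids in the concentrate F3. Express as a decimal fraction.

0.7599

dissolved solids is not removed: 1300×0.692 = 899.6 t/h of dissolved solids enters F3.
water entering = 1300×0.308 = 400.4 t/h; overhead removed = 0.290×400.4 = 116.12 t/h.
Concentrate = 1300 − 116.12 = 1183.9 t/h.
Mass fraction = 899.6/1183.9 = 0.7599.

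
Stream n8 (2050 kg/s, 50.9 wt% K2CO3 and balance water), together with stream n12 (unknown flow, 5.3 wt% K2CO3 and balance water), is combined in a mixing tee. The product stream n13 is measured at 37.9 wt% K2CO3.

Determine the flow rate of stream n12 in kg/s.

Let n12 be the unknown flow. Total out = 2050 + n12.
K2CO3 balance: 1043.5 + 0.053·n12 = 0.379·(2050 + n12)
(0.053 − 0.379)·n12 = 0.379×2050 − 1043.5 = -266.5
n12 = -266.5 / -0.326 = 817.48 kg/s

817.5 kg/s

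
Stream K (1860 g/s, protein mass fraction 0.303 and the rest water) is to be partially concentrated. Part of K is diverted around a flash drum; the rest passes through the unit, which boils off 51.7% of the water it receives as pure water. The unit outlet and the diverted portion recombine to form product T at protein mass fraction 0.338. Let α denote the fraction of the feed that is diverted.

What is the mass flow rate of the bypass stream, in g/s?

All 1860×0.303 = 563.58 g/s of protein reaches T, so T = 563.58/0.338 = 1667.4 g/s and vapour = 192.6 g/s.
The evaporator receives (1−α)·1860 of feed at 0.697 water and removes 0.517 of that water:
0.517×0.697×(1−α)×1860 = 192.6
(1−α) = 192.6/670.25 = 0.2874;  α = 0.7126.
Bypass flow = 0.7126×1860 = 1325.5 g/s.

1326 g/s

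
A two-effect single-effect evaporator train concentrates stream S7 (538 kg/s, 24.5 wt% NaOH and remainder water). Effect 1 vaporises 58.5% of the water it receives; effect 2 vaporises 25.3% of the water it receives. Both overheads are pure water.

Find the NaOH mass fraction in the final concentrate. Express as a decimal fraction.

0.511

water in feed = 538×0.755 = 406.19 kg/s.
After stage 1: water left = (1−0.585)×406.19 = 168.57; stream total = 300.38 kg/s.
After stage 2: water left = (1−0.253)×168.57 = 125.92; final concentrate = 257.73 kg/s.
NaOH fraction = 131.81/257.73 = 0.511.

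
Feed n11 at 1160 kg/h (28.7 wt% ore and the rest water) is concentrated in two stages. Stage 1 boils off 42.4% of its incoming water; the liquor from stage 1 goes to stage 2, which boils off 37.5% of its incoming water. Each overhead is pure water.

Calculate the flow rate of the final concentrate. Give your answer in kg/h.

630.7 kg/h

water in feed = 1160×0.713 = 827.08 kg/h.
After stage 1: water left = (1−0.424)×827.08 = 476.4; stream total = 809.32 kg/h.
After stage 2: water left = (1−0.375)×476.4 = 297.75; final concentrate = 630.67 kg/h.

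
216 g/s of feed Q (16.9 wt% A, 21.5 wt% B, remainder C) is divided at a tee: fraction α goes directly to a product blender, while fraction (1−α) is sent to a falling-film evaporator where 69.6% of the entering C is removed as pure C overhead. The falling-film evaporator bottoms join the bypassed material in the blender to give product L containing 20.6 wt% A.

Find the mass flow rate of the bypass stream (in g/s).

125.5 g/s

All 216×0.169 = 36.504 g/s of A reaches L, so L = 36.504/0.206 = 177.2 g/s and vapour = 38.796 g/s.
The evaporator receives (1−α)·216 of feed at 0.616 C and removes 0.696 of that C:
0.696×0.616×(1−α)×216 = 38.796
(1−α) = 38.796/92.607 = 0.4189;  α = 0.5811.
Bypass flow = 0.5811×216 = 125.51 g/s.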